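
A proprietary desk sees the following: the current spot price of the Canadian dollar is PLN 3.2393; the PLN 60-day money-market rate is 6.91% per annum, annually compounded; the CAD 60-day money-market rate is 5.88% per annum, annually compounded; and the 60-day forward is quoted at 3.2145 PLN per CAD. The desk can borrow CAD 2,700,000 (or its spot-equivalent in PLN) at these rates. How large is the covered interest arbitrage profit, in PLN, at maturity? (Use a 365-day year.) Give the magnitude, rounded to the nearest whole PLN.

T = 60/365 years.
Invest the CAD and cover forward: 2,700,000 × 1.009436496 × 3.2145 = PLN 8,761,050.76.
Convert at spot and invest in PLN: 2,700,000 × 3.2393 × 1.011044187 = PLN 8,842,703.67.
The quoted forward undervalues CAD, so borrow CAD, convert to PLN at spot, deposit the PLN at 6.91%, and buy CAD forward at 3.2145 to cover the loan.
The gap between the two covered legs is PLN 81,653.

PLN 81,653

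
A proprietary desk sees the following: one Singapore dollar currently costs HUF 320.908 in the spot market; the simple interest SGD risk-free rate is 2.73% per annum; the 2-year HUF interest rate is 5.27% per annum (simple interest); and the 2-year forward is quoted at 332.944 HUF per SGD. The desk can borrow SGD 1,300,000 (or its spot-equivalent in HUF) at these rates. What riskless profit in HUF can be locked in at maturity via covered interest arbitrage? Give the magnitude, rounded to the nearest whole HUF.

HUF 4,691,649

T = 2 years.
Route A — deposit SGD, sell forward: 1,300,000 × 1.054600 × 332.944 = HUF 456,459,565.12.
Route B — convert at spot, deposit HUF: 1,300,000 × 320.908 × 1.105400 = HUF 461,151,214.16.
The quoted forward undervalues SGD, so borrow SGD, convert to HUF at spot, deposit the HUF at 5.27%, and buy SGD forward at 332.944 to cover the loan.
The gap between the two covered legs is HUF 4,691,649.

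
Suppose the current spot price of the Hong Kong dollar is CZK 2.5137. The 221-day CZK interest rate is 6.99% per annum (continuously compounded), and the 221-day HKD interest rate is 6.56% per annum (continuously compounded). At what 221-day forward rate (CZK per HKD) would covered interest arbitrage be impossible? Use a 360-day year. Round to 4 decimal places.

T = 221/360 years.
CZK accumulates by e^(0.0699×221/360) = 1.0438448.
HKD accumulates by e^(0.0656×221/360) = 1.041093.
CIP: F = S · (grow CZK)/(grow HKD) = 2.5137 × 1.0438448/1.041093 = 2.520344 CZK per HKD.

2.5203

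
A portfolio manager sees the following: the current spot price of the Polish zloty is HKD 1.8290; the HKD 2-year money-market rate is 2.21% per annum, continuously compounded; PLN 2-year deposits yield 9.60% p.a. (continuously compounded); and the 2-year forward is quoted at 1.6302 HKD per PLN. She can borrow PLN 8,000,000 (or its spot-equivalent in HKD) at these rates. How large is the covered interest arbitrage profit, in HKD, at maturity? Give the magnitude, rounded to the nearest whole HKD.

HKD 508,882

T = 2 years.
Invest the PLN and cover forward: 8,000,000 × 1.211670517 × 1.6302 = HKD 15,802,122.21.
Convert at spot and invest in HKD: 8,000,000 × 1.8290 × 1.0451913723 = HKD 15,293,240.16.
The quoted forward overvalues PLN, so borrow HKD, buy PLN at spot, deposit the PLN at 9.60%, and sell the proceeds forward at 1.6302.
Arbitrage profit = |15,802,122.21 − 15,293,240.16| = HKD 508,882.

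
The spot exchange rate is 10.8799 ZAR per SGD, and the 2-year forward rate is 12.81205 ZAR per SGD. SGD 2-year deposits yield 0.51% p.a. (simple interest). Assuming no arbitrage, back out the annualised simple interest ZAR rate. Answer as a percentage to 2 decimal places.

T = 2 years.
F/S = 12.81205/10.8799 = 1.1775889 = (growth of ZAR) / (growth of SGD).
SGD growth factor: 1 + 0.0051×2 = 1.010200.
That pins the ZAR growth at 1.1896003.
r = (1.1896003 − 1)/2 = 0.094800 → 9.48%.

9.48%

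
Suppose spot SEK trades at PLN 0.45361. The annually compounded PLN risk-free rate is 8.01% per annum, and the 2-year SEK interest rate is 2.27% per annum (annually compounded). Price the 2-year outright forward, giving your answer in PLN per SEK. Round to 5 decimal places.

0.50596

T = 2 years.
Growth of 1 PLN over T: (1 + 0.0801)^2 = 1.166616.
SEK growth factor: (1 + 0.0227)^2 = 1.0459153.
CIP: F = S · (grow PLN)/(grow SEK) = 0.45361 × 1.166616/1.0459153 = 0.5059575 PLN per SEK.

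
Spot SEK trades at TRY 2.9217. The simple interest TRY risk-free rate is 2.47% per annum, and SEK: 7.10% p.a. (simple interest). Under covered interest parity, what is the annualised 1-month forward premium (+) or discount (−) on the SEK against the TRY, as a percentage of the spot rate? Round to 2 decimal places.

T = 1/12 years.
No-arbitrage forward: 2.9217 × 1.0020583 / 1.0059167 = 2.9104932 TRY/SEK.
Annualised premium = (F − S)/S × (1/T) = (2.9104932 − 2.9217)/2.9217 ÷ (1/12) = -4.60%.

-4.60%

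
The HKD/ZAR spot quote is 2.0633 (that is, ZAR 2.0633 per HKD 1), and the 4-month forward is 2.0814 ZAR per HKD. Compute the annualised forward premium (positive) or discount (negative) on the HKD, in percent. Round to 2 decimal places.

T = 4/12 years.
HKD trades forward at +0.87724% vs spot over the period.
Annualise by dividing by T: 0.0087724 / (4/12) = 0.026317 → 2.63%.

+2.63%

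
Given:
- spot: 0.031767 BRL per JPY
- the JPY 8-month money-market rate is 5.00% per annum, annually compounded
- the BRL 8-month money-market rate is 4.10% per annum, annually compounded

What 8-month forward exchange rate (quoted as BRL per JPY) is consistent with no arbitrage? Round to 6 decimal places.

0.031585

T = 8/12 years.
BRL growth factor: (1 + 0.0410)^(8/12) = 1.0271499.
JPY growth factor: (1 + 0.0500)^(8/12) = 1.0330616.
So F = 0.031767 × 1.0271499 / 1.0330616 = 0.03158521 (BRL/JPY).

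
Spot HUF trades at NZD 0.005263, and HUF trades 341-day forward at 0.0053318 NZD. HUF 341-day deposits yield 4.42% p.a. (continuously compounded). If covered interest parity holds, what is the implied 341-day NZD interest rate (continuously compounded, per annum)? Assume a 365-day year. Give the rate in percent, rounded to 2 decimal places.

T = 341/365 years.
F/S = 0.0053318/0.005263 = 1.0130724 = (growth of NZD) / (growth of HUF).
HUF growth factor: e^(0.0442×341/365) = 1.0421581.
Hence g_NZD = 1.0557816.
r = ln(1.0557816)/(341/365) = 0.058102 → 5.81%.

5.81%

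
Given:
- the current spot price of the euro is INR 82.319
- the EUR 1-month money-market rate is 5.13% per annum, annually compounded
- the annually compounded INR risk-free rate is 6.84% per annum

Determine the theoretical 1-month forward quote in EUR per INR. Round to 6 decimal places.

T = 1/12 years.
INR accumulates by (1 + 0.0684)^(1/12) = 1.0055287.
Growth of 1 EUR over T: (1 + 0.0513)^(1/12) = 1.0041777.
So F = 82.319 × 1.0055287 / 1.0041777 = 82.42975 (INR/EUR).
Quoted the other way: 1/82.42975 = 0.012132 EUR per INR.

0.012132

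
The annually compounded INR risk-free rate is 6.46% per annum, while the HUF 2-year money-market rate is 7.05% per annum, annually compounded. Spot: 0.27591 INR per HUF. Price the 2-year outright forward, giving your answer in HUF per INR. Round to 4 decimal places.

3.6647

T = 2 years.
Growth of 1 INR over T: (1 + 0.0646)^2 = 1.1333732.
HUF growth factor: (1 + 0.0705)^2 = 1.1459702.
Forward (INR per HUF) = 0.27591 × 1.1333732 / 1.1459702 = 0.2728771.
Invert for HUF per INR: 1 / 0.2728771 = 3.6647.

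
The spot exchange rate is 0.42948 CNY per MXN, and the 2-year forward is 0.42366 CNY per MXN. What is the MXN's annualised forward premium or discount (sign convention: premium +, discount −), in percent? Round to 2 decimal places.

T = 2 years.
Period premium: (0.42366 − 0.42948)/0.42948 = -0.0135513.
Annualise by dividing by T: -0.0135513 / 2 = -0.006776 → -0.68%.

-0.68%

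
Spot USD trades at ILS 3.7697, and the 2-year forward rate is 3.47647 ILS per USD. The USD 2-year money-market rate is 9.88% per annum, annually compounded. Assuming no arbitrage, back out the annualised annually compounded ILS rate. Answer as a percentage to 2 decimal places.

5.52%

T = 2 years.
By CIP, F/S equals the ILS-to-USD growth ratio: 3.47647/3.7697 = 0.9222140.
The USD side grows by (1 + 0.0988)^2 = 1.2073614.
So the ILS growth factor = 1.1134456.
Annualise: 1.1134456^(1/2) − 1 = 0.055199 = 5.52%.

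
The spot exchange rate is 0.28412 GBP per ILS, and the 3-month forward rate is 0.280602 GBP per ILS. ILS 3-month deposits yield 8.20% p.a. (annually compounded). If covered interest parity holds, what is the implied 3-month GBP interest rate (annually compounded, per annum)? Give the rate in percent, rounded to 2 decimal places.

2.94%

T = 3/12 years.
By CIP, F/S equals the GBP-to-ILS growth ratio: 0.280602/0.28412 = 0.9876179.
ILS growth factor: (1 + 0.0820)^(3/12) = 1.0198982.
That pins the GBP growth at 1.0072697.
Annualise: 1.0072697^(12/3) − 1 = 0.029397 = 2.94%.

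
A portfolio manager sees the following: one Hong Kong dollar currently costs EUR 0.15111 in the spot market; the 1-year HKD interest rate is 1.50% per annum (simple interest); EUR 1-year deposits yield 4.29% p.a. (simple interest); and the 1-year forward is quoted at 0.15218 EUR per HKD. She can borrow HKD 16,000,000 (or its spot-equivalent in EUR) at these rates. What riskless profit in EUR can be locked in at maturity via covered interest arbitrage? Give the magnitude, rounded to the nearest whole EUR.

EUR 50,079

T = 1 year.
Invest the HKD and cover forward: 16,000,000 × 1.015000 × 0.15218 = EUR 2,471,403.20.
Convert at spot and invest in EUR: 16,000,000 × 0.15111 × 1.042900 = EUR 2,521,481.90.
The quoted forward undervalues HKD, so borrow HKD, convert to EUR at spot, deposit the EUR at 4.29%, and buy HKD forward at 0.15218 to cover the loan.
The gap between the two covered legs is EUR 50,079.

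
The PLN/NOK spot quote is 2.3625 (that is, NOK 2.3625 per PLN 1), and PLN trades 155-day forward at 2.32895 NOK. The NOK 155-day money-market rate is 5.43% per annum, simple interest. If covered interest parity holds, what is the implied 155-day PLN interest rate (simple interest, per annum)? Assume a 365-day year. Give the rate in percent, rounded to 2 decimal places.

8.90%

T = 155/365 years.
CIP gives F = S · g_NOK/g_PLN, so g_NOK/g_PLN = 2.32895/2.3625 = 0.9857989.
NOK growth factor: 1 + 0.0543×155/365 = 1.0230589.
Hence g_PLN = 1.0377968.
(1.0377968 − 1)/T = 0.089005, i.e. 8.90%.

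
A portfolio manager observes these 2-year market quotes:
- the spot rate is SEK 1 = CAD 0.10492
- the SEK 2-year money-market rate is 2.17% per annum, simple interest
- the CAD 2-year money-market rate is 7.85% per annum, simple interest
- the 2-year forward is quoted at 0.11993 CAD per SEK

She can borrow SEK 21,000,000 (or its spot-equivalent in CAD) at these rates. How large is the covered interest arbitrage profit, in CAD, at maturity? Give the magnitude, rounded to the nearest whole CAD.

T = 2 years.
Keep in SEK, deliver into the forward: 21,000,000·1.043400·0.11993 = CAD 2,627,834.20.
Swap to CAD now, deposit: 21,000,000·0.10492·1.157000 = CAD 2,549,241.24.
The quoted forward overvalues SEK, so borrow CAD, buy SEK at spot, deposit the SEK at 2.17%, and sell the proceeds forward at 0.11993.
Arbitrage profit = |2,627,834.20 − 2,549,241.24| = CAD 78,593.

CAD 78,593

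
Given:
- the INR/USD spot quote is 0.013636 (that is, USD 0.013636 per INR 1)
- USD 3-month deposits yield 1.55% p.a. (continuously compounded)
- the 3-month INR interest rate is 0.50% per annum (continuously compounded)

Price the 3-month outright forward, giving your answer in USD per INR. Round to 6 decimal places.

T = 3/12 years.
USD accumulates by e^(0.0155×3/12) = 1.0038825.
INR growth factor: e^(0.0050×3/12) = 1.0012508.
Forward (USD per INR) = 0.013636 × 1.0038825 / 1.0012508 = 0.01367184.

0.013672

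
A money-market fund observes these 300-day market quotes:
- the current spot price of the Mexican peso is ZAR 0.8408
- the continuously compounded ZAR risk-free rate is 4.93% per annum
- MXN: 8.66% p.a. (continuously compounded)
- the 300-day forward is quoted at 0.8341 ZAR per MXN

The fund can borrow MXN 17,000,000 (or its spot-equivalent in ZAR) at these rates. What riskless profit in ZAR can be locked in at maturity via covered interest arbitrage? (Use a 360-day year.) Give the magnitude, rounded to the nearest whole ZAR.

ZAR 347,772

T = 300/360 years.
Keep in MXN, deliver into the forward: 17,000,000·1.0748344682·0.8341 = ZAR 15,240,830.31.
Swap to ZAR now, deposit: 17,000,000·0.8408·1.0419389302 = ZAR 14,893,058.29.
The quoted forward overvalues MXN, so borrow ZAR, buy MXN at spot, deposit the MXN at 8.66%, and sell the proceeds forward at 0.8341.
Profit = 15,240,830.31 − 14,893,058.29 = ZAR 347,772.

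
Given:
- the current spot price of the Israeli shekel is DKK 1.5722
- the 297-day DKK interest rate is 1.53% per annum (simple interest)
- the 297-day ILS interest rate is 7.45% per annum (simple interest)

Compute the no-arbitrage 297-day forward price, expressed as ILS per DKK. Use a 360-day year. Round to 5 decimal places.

0.66673

T = 297/360 years.
DKK growth factor: 1 + 0.0153×297/360 = 1.0126225.
ILS growth factor: 1 + 0.0745×297/360 = 1.0614625.
So F = 1.5722 × 1.0126225 / 1.0614625 = 1.499860 (DKK/ILS).
Quoted the other way: 1/1.499860 = 0.66673 ILS per DKK.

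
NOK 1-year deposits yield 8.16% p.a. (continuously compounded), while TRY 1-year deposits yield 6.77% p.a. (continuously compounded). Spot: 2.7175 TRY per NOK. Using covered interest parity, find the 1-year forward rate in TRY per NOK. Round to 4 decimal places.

T = 1 year.
Growth of 1 TRY over T: e^(0.0677×1) = 1.0700442.
Growth of 1 NOK over T: e^(0.0816×1) = 1.0850217.
CIP: F = S · (grow TRY)/(grow NOK) = 2.7175 × 1.0700442/1.0850217 = 2.679988 TRY per NOK.

2.6800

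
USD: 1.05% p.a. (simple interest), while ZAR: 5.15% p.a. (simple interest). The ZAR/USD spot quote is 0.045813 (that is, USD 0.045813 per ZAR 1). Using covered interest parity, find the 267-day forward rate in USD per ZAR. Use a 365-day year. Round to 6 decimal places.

0.044489

T = 267/365 years.
USD accumulates by 1 + 0.0105×267/365 = 1.0076808.
ZAR accumulates by 1 + 0.0515×267/365 = 1.0376726.
Forward (USD per ZAR) = 0.045813 × 1.0076808 / 1.0376726 = 0.04448887.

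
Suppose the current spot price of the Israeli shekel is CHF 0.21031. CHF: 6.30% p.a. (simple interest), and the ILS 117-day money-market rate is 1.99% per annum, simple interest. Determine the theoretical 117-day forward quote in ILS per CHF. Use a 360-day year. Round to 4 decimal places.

T = 117/360 years.
CHF growth factor: 1 + 0.0630×117/360 = 1.020475.
ILS growth factor: 1 + 0.0199×117/360 = 1.0064675.
CIP: F = S · (grow CHF)/(grow ILS) = 0.21031 × 1.020475/1.0064675 = 0.2132370 CHF per ILS.
Invert for ILS per CHF: 1 / 0.2132370 = 4.6896.

4.6896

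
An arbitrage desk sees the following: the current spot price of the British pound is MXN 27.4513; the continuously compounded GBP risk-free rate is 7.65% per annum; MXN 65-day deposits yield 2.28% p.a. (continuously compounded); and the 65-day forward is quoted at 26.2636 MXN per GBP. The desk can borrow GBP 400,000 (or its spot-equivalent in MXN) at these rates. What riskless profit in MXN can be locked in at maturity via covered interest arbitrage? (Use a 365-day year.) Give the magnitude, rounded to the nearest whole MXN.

MXN 375,657

T = 65/365 years.
Route A — deposit GBP, sell forward: 400,000 × 1.0137165075 × 26.2636 = MXN 10,649,537.95.
Route B — convert at spot, deposit MXN: 400,000 × 27.4513 × 1.0040685281 = MXN 11,025,194.55.
The quoted forward undervalues GBP, so borrow GBP, convert to MXN at spot, deposit the MXN at 2.28%, and buy GBP forward at 26.2636 to cover the loan.
The gap between the two covered legs is MXN 375,657.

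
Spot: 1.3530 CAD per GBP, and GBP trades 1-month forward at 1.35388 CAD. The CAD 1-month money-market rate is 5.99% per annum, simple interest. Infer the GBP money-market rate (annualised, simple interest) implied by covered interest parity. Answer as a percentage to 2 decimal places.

T = 1/12 years.
F/S = 1.35388/1.353 = 1.0006504 = (growth of CAD) / (growth of GBP).
The CAD side grows by 1 + 0.0599×1/12 = 1.0049917.
So the GBP growth factor = 1.0043385.
r = (1.0043385 − 1)/(1/12) = 0.052062 → 5.21%.

5.21%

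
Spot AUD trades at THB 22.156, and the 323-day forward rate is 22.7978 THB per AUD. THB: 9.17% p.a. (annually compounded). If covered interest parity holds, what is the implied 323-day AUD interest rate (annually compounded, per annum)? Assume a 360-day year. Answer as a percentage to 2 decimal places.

5.75%

T = 323/360 years.
CIP gives F = S · g_THB/g_AUD, so g_THB/g_AUD = 22.7978/22.156 = 1.0289673.
THB growth factor: (1 + 0.0917)^(323/360) = 1.081900.
Hence g_AUD = 1.0514425.
Annualise: 1.0514425^(360/323) − 1 = 0.057502 = 5.75%.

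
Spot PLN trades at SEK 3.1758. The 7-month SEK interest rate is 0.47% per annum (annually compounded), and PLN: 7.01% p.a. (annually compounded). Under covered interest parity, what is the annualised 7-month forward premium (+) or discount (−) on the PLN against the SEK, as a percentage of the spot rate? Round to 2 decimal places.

-6.19%

T = 7/12 years.
No-arbitrage forward: 3.1758 × 1.002739 / 1.0403134 = 3.0610954 SEK/PLN.
Annualised premium = (F − S)/S × (1/T) = (3.0610954 − 3.1758)/3.1758 ÷ (7/12) = -6.19%.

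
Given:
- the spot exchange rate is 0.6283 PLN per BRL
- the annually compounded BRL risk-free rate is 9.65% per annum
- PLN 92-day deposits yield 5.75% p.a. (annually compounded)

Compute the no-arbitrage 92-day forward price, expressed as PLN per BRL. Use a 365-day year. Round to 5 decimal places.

0.62259

T = 92/365 years.
PLN growth factor: (1 + 0.0575)^(92/365) = 1.0141915.
BRL growth factor: (1 + 0.0965)^(92/365) = 1.0234918.
CIP: F = S · (grow PLN)/(grow BRL) = 0.6283 × 1.0141915/1.0234918 = 0.6225907 PLN per BRL.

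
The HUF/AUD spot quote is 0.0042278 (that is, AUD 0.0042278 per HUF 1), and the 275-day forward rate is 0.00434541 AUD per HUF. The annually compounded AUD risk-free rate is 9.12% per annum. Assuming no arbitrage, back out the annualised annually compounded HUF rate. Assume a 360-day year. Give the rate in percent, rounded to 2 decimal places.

T = 275/360 years.
F/S = 0.00434541/0.0042278 = 1.0278183 = (growth of AUD) / (growth of HUF).
AUD growth factor: (1 + 0.0912)^(275/360) = 1.0689434.
That pins the HUF growth at 1.040012.
Annualise: 1.040012^(360/275) − 1 = 0.052700 = 5.27%.

5.27%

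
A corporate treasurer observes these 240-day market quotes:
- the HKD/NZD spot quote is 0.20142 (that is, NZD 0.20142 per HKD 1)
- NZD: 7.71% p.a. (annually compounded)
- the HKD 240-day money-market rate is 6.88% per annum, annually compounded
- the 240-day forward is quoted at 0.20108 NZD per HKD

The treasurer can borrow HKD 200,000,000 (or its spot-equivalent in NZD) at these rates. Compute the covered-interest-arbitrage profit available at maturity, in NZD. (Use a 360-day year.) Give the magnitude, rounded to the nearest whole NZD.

NZD 288,818

T = 240/360 years.
Route A — deposit HKD, sell forward: 200,000,000 × 1.0453561937 × 0.20108 = NZD 42,040,044.69.
Route B — convert at spot, deposit NZD: 200,000,000 × 0.20142 × 1.0507611744 = NZD 42,328,863.15.
The quoted forward undervalues HKD, so borrow HKD, convert to NZD at spot, deposit the NZD at 7.71%, and buy HKD forward at 0.20108 to cover the loan.
The gap between the two covered legs is NZD 288,818.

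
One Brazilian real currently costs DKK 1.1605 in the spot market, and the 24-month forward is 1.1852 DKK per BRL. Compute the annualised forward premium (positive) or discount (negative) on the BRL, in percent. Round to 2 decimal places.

+1.06%

T = 2 years.
BRL trades forward at +2.12839% vs spot over the period.
Per annum: 0.0212839 / 2 = 0.010642 = 1.06%.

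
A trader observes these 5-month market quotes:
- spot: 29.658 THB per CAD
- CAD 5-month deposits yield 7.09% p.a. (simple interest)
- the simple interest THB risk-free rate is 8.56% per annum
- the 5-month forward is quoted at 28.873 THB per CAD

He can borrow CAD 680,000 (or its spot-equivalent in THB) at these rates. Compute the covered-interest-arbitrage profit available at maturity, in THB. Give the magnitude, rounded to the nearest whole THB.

THB 673,095

T = 5/12 years.
Invest the CAD and cover forward: 680,000 × 1.0295416667 × 28.873 = THB 20,213,650.45.
Convert at spot and invest in THB: 680,000 × 29.658 × 1.0356666667 = THB 20,886,745.36.
The quoted forward undervalues CAD, so borrow CAD, convert to THB at spot, deposit the THB at 8.56%, and buy CAD forward at 28.873 to cover the loan.
Profit = 20,886,745.36 − 20,213,650.45 = THB 673,095.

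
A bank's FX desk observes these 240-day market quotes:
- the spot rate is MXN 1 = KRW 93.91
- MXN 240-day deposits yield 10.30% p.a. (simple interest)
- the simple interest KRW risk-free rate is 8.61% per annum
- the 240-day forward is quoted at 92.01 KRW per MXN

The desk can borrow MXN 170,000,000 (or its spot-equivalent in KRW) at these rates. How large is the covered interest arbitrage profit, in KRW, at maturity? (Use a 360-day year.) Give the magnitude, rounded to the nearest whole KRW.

T = 240/360 years.
Route A — deposit MXN, sell forward: 170,000,000 × 1.068666666667 × 92.01 = KRW 16,715,763,400.01.
Route B — convert at spot, deposit KRW: 170,000,000 × 93.91 × 1.057400 = KRW 16,881,073,780.00.
The quoted forward undervalues MXN, so borrow MXN, convert to KRW at spot, deposit the KRW at 8.61%, and buy MXN forward at 92.01 to cover the loan.
Arbitrage profit = |16,715,763,400.01 − 16,881,073,780.00| = KRW 165,310,380.

KRW 165,310,380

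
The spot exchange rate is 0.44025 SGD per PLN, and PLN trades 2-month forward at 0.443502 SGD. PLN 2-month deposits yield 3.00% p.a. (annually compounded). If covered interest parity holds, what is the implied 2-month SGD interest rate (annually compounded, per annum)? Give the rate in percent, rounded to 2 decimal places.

T = 2/12 years.
By CIP, F/S equals the SGD-to-PLN growth ratio: 0.443502/0.44025 = 1.0073867.
PLN growth factor: (1 + 0.0300)^(2/12) = 1.0049386.
That pins the SGD growth at 1.0123618.
r = 1.0123618^(12/2) − 1 = 0.076501 → 7.65%.

7.65%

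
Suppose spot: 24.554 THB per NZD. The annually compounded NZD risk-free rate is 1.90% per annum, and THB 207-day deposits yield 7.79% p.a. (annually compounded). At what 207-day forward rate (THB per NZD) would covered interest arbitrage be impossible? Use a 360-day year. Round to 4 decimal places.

T = 207/360 years.
THB accumulates by (1 + 0.0779)^(207/360) = 1.04407722.
NZD growth factor: (1 + 0.0190)^(207/360) = 1.01088128.
CIP: F = S · (grow THB)/(grow NZD) = 24.554 × 1.04407722/1.01088128 = 25.360319 THB per NZD.

25.3603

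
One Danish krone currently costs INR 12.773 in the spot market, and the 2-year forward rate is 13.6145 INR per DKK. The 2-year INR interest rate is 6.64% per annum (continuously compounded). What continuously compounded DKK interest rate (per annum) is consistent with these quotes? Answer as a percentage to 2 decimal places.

3.45%

T = 2 years.
By CIP, F/S equals the INR-to-DKK growth ratio: 13.6145/12.773 = 1.0658812.
The INR side grows by e^(0.0664×2) = 1.1420216.
That pins the DKK growth at 1.0714342.
r = ln(1.0714342)/2 = 0.034499 → 3.45%.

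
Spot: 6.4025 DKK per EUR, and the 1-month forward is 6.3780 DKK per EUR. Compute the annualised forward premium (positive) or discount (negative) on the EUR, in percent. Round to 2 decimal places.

-4.59%

T = 1/12 years.
(F − S)/S = (6.3780 − 6.4025)/6.4025 = -0.0038266.
Annualise by dividing by T: -0.0038266 / (1/12) = -0.045919 → -4.59%.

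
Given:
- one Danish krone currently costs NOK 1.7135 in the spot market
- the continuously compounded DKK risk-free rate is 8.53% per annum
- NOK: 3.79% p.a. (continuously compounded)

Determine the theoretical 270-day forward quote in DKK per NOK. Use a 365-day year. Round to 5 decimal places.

T = 270/365 years.
NOK accumulates by e^(0.0379×270/365) = 1.0284323.
Growth of 1 DKK over T: e^(0.0853×270/365) = 1.0651319.
CIP: F = S · (grow NOK)/(grow DKK) = 1.7135 × 1.0284323/1.0651319 = 1.654461 NOK per DKK.
Invert for DKK per NOK: 1 / 1.654461 = 0.60443.

0.60443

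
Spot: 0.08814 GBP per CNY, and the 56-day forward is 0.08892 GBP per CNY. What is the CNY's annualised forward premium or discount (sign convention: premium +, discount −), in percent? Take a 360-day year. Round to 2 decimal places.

+5.69%

T = 56/360 years.
Period premium: (0.08892 − 0.08814)/0.08814 = 0.0088496.
×(1/T) gives 5.69% p.a.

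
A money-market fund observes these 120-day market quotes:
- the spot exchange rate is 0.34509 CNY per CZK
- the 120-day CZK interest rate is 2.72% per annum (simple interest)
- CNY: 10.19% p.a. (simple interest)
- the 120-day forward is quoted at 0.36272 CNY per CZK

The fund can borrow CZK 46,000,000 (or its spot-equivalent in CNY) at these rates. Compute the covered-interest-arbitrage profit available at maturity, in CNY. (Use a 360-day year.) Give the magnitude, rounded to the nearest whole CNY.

CNY 423,067

T = 120/360 years.
Keep in CZK, deliver into the forward: 46,000,000·1.0090666667·0.36272 = CNY 16,836,398.42.
Swap to CNY now, deposit: 46,000,000·0.34509·1.0339666667 = CNY 16,413,331.62.
The quoted forward overvalues CZK, so borrow CNY, buy CZK at spot, deposit the CZK at 2.72%, and sell the proceeds forward at 0.36272.
Profit = 16,836,398.42 − 16,413,331.62 = CNY 423,067.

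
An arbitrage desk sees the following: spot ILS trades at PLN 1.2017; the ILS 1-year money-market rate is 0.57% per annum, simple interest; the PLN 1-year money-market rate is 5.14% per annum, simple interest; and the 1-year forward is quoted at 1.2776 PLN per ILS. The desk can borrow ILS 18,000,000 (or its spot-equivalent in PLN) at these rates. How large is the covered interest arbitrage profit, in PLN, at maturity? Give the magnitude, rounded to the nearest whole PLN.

PLN 385,469

T = 1 year.
Keep in ILS, deliver into the forward: 18,000,000·1.005700·1.2776 = PLN 23,127,881.76.
Swap to PLN now, deposit: 18,000,000·1.2017·1.051400 = PLN 22,742,412.84.
The quoted forward overvalues ILS, so borrow PLN, buy ILS at spot, deposit the ILS at 0.57%, and sell the proceeds forward at 1.2776.
The gap between the two covered legs is PLN 385,469.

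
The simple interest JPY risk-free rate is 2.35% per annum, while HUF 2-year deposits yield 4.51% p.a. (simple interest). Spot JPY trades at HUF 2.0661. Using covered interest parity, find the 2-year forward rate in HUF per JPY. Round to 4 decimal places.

2.1513

T = 2 years.
HUF accumulates by 1 + 0.0451×2 = 1.090200.
JPY growth factor: 1 + 0.0235×2 = 1.047000.
CIP: F = S · (grow HUF)/(grow JPY) = 2.0661 × 1.090200/1.047000 = 2.151349 HUF per JPY.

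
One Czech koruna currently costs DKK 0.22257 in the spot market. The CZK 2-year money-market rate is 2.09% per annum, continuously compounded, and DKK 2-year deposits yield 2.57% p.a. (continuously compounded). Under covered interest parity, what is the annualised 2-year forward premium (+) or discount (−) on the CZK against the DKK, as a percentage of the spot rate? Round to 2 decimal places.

+0.48%

T = 2 years.
No-arbitrage forward: 0.22257 × 1.0527439 / 1.0426859 = 0.22471696 DKK/CZK.
Annualised premium = (F − S)/S × (1/T) = (0.22471696 − 0.22257)/0.22257 ÷ 2 = 0.48%.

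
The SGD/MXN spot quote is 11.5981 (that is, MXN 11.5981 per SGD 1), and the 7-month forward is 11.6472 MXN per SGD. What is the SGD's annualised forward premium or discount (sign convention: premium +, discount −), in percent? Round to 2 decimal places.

+0.73%

T = 7/12 years.
(F − S)/S = (11.6472 − 11.5981)/11.5981 = 0.0042335.
×(1/T) gives 0.73% p.a.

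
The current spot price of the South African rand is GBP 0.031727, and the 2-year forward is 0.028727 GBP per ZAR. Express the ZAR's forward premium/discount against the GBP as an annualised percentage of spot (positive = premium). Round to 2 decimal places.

T = 2 years.
Period premium: (0.028727 − 0.031727)/0.031727 = -0.0945567.
Per annum: -0.0945567 / 2 = -0.047278 = -4.73%.

-4.73%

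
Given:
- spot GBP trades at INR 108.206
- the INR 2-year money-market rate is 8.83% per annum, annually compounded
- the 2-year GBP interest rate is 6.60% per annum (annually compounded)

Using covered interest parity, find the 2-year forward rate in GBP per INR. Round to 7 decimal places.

0.0088668

T = 2 years.
INR growth factor: (1 + 0.0883)^2 = 1.1843969.
Growth of 1 GBP over T: (1 + 0.0660)^2 = 1.136356.
So F = 108.206 × 1.1843969 / 1.136356 = 112.7805 (INR/GBP).
Invert for GBP per INR: 1 / 112.7805 = 0.0088668.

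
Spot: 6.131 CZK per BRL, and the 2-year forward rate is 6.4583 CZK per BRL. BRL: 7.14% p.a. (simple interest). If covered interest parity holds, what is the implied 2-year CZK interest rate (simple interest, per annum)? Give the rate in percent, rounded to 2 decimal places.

T = 2 years.
F/S = 6.4583/6.131 = 1.0533844 = (growth of CZK) / (growth of BRL).
BRL growth factor: 1 + 0.0714×2 = 1.142800.
That pins the CZK growth at 1.2038077.
(1.2038077 − 1)/T = 0.101904, i.e. 10.19%.

10.19%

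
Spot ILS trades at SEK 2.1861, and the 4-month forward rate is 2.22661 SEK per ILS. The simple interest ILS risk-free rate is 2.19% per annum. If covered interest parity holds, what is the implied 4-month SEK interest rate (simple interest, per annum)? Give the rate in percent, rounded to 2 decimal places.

7.79%

T = 4/12 years.
By CIP, F/S equals the SEK-to-ILS growth ratio: 2.22661/2.1861 = 1.0185307.
ILS growth factor: 1 + 0.0219×4/12 = 1.007300.
Hence g_SEK = 1.025966.
r = (1.025966 − 1)/(4/12) = 0.077898 → 7.79%.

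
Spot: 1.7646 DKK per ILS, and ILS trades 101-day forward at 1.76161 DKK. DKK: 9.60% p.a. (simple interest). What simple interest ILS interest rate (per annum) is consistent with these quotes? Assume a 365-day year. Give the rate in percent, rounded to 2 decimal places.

10.23%

T = 101/365 years.
CIP gives F = S · g_DKK/g_ILS, so g_DKK/g_ILS = 1.76161/1.7646 = 0.9983056.
The DKK side grows by 1 + 0.0960×101/365 = 1.0265644.
That pins the ILS growth at 1.0283068.
(1.0283068 − 1)/T = 0.102297, i.e. 10.23%.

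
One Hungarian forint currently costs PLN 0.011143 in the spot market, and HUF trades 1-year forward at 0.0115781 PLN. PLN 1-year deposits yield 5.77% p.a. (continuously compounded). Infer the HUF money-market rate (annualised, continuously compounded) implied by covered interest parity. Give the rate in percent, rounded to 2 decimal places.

T = 1 year.
CIP gives F = S · g_PLN/g_HUF, so g_PLN/g_HUF = 0.0115781/0.011143 = 1.0390469.
The PLN side grows by e^(0.0577×1) = 1.0593971.
Hence g_HUF = 1.0195854.
Take logs: ln 1.0195854 / 1 = 0.019396, so 1.94%.

1.94%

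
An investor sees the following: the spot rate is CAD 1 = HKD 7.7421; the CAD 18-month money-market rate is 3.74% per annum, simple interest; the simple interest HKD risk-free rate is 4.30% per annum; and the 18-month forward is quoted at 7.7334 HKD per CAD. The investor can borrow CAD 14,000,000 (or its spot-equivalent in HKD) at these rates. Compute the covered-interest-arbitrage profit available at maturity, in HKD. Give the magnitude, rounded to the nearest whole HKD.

HKD 1,039,104

T = 18/12 years.
Invest the CAD and cover forward: 14,000,000 × 1.056100 × 7.7334 = HKD 114,341,412.36.
Convert at spot and invest in HKD: 14,000,000 × 7.7421 × 1.064500 = HKD 115,380,516.30.
The quoted forward undervalues CAD, so borrow CAD, convert to HKD at spot, deposit the HKD at 4.30%, and buy CAD forward at 7.7334 to cover the loan.
Arbitrage profit = |114,341,412.36 − 115,380,516.30| = HKD 1,039,104.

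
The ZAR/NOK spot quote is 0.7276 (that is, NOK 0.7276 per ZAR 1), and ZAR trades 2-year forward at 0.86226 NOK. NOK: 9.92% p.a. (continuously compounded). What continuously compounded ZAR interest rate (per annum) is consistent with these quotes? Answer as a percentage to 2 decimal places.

T = 2 years.
F/S = 0.86226/0.7276 = 1.1850742 = (growth of NOK) / (growth of ZAR).
NOK growth factor: e^(0.0992×2) = 1.2194501.
So the ZAR growth factor = 1.0290074.
Take logs: ln 1.0290074 / 2 = 0.014297, so 1.43%.

1.43%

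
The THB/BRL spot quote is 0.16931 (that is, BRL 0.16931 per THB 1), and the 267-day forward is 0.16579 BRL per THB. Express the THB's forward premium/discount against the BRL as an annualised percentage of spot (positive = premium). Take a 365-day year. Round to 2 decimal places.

-2.84%

T = 267/365 years.
(F − S)/S = (0.16579 − 0.16931)/0.16931 = -0.0207903.
×(1/T) gives -2.84% p.a.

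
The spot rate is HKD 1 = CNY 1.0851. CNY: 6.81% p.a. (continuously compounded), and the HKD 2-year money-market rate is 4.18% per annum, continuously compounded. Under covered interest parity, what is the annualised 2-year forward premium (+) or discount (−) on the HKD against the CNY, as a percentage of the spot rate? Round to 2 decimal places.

T = 2 years.
CIP forward (CNY per HKD) = 1.0851 × 1.1459111/1.0871939 = 1.1437041.
(F − S)/S ÷ T = (1.1437041 − 1.0851)/1.0851/2 = 0.027004 → 2.70%.

+2.70%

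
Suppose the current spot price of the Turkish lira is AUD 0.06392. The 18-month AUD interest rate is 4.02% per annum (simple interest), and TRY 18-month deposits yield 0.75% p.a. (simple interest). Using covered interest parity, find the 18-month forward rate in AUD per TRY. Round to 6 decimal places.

T = 18/12 years.
AUD growth factor: 1 + 0.0402×18/12 = 1.060300.
TRY accumulates by 1 + 0.0075×18/12 = 1.011250.
CIP: F = S · (grow AUD)/(grow TRY) = 0.06392 × 1.060300/1.011250 = 0.06702040 AUD per TRY.

0.067020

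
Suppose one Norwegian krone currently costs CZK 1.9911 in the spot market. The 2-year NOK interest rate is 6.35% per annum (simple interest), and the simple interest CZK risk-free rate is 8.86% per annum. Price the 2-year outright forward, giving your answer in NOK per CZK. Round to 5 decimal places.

T = 2 years.
CZK accumulates by 1 + 0.0886×2 = 1.177200.
NOK accumulates by 1 + 0.0635×2 = 1.127000.
So F = 1.9911 × 1.177200 / 1.127000 = 2.079790 (CZK/NOK).
Invert for NOK per CZK: 1 / 2.079790 = 0.48082.

0.48082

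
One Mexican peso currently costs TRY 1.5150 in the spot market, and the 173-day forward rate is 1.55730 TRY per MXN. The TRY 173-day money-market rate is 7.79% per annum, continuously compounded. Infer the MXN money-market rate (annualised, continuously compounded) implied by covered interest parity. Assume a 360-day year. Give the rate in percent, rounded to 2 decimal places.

T = 173/360 years.
By CIP, F/S equals the TRY-to-MXN growth ratio: 1.5573/1.515 = 1.0279208.
TRY growth factor: e^(0.0779×173/360) = 1.0381448.
That pins the MXN growth at 1.0099463.
Take logs: ln 1.0099463 / (173/360) = 0.020595, so 2.06%.

2.06%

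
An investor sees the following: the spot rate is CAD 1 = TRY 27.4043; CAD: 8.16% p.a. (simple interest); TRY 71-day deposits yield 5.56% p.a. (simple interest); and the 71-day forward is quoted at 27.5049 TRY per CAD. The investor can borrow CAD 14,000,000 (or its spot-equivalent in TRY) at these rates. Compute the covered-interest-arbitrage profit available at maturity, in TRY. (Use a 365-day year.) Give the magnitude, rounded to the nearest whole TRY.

T = 71/365 years.
Keep in CAD, deliver into the forward: 14,000,000·1.01587287671·27.5049 = TRY 391,180,746.41.
Swap to TRY now, deposit: 14,000,000·27.4043·1.01081534247 = TRY 387,809,616.46.
The quoted forward overvalues CAD, so borrow TRY, buy CAD at spot, deposit the CAD at 8.16%, and sell the proceeds forward at 27.5049.
The gap between the two covered legs is TRY 3,371,130.

TRY 3,371,130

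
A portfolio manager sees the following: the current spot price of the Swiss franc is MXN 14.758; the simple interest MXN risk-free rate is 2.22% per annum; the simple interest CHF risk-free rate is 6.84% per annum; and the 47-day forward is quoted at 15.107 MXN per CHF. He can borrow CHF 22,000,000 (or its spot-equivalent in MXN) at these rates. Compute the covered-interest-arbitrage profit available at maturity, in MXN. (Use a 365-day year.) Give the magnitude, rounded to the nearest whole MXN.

T = 47/365 years.
Invest the CHF and cover forward: 22,000,000 × 1.00880767123 × 15.107 = MXN 335,281,264.76.
Convert at spot and invest in MXN: 22,000,000 × 14.758 × 1.00285863014 = MXN 325,604,128.60.
The quoted forward overvalues CHF, so borrow MXN, buy CHF at spot, deposit the CHF at 6.84%, and sell the proceeds forward at 15.107.
Arbitrage profit = |335,281,264.76 − 325,604,128.60| = MXN 9,677,136.

MXN 9,677,136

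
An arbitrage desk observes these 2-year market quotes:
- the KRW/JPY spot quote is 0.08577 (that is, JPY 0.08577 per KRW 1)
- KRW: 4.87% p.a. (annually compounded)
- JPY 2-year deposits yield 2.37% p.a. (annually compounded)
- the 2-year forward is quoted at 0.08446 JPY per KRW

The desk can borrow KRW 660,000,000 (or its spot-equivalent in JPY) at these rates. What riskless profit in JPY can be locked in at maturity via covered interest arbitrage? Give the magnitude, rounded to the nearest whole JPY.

JPY 1,982,008

T = 2 years.
Invest the KRW and cover forward: 660,000,000 × 1.09977169 × 0.08446 = JPY 61,305,233.18.
Convert at spot and invest in JPY: 660,000,000 × 0.08577 × 1.04796169 = JPY 59,323,224.94.
The quoted forward overvalues KRW, so borrow JPY, buy KRW at spot, deposit the KRW at 4.87%, and sell the proceeds forward at 0.08446.
Profit = 61,305,233.18 − 59,323,224.94 = JPY 1,982,008.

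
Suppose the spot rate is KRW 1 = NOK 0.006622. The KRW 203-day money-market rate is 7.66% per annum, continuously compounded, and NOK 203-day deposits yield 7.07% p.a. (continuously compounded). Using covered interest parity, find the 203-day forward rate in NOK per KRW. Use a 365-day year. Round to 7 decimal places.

T = 203/365 years.
Growth of 1 NOK over T: e^(0.0707×203/365) = 1.0401041.
KRW accumulates by e^(0.0766×203/365) = 1.0435227.
Forward (NOK per KRW) = 0.006622 × 1.0401041 / 1.0435227 = 0.006600306.

0.0066003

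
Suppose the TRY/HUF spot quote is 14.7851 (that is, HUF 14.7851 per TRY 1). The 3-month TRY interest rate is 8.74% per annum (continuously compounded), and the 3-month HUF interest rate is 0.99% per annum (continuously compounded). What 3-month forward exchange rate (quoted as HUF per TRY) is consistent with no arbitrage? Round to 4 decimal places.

14.5014

T = 3/12 years.
HUF growth factor: e^(0.0099×3/12) = 1.00247807.
Growth of 1 TRY over T: e^(0.0874×3/12) = 1.02209046.
Forward (HUF per TRY) = 14.7851 × 1.00247807 / 1.02209046 = 14.501396.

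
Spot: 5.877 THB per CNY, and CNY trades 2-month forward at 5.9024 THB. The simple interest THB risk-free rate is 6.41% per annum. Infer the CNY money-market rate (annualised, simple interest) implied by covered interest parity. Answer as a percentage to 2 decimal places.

3.80%

T = 2/12 years.
By CIP, F/S equals the THB-to-CNY growth ratio: 5.9024/5.877 = 1.0043219.
The THB side grows by 1 + 0.0641×2/12 = 1.0106833.
That pins the CNY growth at 1.006334.
(1.006334 − 1)/T = 0.038004, i.e. 3.80%.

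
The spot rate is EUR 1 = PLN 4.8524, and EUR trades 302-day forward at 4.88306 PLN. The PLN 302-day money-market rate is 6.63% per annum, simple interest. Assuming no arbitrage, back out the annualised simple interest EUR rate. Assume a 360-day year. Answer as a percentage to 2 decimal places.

T = 302/360 years.
By CIP, F/S equals the PLN-to-EUR growth ratio: 4.88306/4.8524 = 1.0063185.
PLN growth factor: 1 + 0.0663×302/360 = 1.0556183.
Hence g_EUR = 1.0489903.
(1.0489903 − 1)/T = 0.058399, i.e. 5.84%.

5.84%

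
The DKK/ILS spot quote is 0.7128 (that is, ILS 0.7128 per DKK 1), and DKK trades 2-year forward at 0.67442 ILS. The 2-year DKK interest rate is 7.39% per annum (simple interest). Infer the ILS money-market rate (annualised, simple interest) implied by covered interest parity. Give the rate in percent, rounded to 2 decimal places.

T = 2 years.
CIP gives F = S · g_ILS/g_DKK, so g_ILS/g_DKK = 0.67442/0.7128 = 0.9461560.
DKK growth factor: 1 + 0.0739×2 = 1.147800.
That pins the ILS growth at 1.0859979.
r = (1.0859979 − 1)/2 = 0.042999 → 4.30%.

4.30%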